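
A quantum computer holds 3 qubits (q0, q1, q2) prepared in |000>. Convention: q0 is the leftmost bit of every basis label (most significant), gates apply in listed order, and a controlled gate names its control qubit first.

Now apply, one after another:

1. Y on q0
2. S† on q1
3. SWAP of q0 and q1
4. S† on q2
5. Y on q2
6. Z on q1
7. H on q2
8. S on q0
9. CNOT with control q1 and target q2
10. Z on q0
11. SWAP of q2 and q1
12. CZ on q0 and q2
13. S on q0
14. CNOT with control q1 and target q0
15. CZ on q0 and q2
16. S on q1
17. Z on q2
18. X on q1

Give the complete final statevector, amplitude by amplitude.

The final amplitudes are sqrt(2)/2 on |011>, sqrt(2)*I/2 on |101>, and 0 on every other basis state.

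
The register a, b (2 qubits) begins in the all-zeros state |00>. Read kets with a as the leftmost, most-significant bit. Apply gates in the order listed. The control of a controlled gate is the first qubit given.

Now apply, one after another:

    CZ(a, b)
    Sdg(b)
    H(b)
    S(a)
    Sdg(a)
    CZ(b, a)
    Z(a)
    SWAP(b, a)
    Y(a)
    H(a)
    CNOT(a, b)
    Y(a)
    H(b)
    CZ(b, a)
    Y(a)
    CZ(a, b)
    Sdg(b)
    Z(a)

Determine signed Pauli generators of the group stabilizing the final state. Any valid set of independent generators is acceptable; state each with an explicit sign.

One valid set of independent stabilizer generators is -IY, -ZI (any independent generating set of the same group is equally correct).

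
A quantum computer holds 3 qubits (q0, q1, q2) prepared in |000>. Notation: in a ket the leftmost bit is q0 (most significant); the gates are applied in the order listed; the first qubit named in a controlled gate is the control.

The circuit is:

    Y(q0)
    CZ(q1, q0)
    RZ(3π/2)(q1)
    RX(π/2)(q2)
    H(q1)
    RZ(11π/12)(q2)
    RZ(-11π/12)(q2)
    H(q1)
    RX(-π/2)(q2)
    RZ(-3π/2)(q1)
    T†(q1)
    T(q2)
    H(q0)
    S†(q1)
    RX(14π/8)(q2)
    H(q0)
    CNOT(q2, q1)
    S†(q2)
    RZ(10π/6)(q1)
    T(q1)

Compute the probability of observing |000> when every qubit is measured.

Outcome |000> occurs with probability 0. Key observation: the block from step 3 through step 10 cancels to the identity and can be dropped.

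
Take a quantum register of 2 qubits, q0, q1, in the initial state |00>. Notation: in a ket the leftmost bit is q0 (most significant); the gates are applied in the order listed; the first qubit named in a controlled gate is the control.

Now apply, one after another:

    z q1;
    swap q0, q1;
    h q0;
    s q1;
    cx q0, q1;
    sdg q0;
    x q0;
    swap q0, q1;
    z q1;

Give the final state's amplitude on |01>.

The final state's coefficient on |01> equals -sqrt(2)/2.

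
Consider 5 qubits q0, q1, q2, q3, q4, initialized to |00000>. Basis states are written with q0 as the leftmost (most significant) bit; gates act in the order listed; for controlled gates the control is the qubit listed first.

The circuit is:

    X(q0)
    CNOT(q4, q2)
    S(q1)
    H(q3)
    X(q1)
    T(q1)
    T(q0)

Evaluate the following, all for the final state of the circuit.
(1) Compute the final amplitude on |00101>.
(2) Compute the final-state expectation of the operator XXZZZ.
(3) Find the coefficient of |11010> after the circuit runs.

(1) |00101> carries amplitude 0 in the final state.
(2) In the final state, XXZZZ has expectation 0.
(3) The final state's coefficient on |11010> equals sqrt(2)*I/2.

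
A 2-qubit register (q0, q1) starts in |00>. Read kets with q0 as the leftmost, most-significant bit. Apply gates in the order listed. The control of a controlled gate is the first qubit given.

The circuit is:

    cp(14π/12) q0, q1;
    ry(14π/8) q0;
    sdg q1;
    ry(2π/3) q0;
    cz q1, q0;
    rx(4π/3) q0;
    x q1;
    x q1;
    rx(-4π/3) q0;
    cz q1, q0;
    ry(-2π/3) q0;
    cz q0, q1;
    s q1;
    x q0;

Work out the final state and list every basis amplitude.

The final amplitudes are sqrt(2 - sqrt(2))/2 on |00>, 0 on |01>, -sqrt(sqrt(2) + 2)/2 on |10>, 0 on |11>. Key observation: the block from step 4 through step 11 cancels to the identity and can be dropped.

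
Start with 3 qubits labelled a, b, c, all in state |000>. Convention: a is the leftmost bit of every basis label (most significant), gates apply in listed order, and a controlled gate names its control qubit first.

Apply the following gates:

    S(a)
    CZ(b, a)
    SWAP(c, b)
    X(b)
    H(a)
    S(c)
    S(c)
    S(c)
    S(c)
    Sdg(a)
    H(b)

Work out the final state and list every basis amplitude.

The final amplitudes are 1/2 on |000>, 0 on |001>, -1/2 on |010>, 0 on |011>, -I/2 on |100>, 0 on |101>, I/2 on |110>, 0 on |111>. Key observation: the block from step 6 through step 9 cancels to the identity and can be dropped.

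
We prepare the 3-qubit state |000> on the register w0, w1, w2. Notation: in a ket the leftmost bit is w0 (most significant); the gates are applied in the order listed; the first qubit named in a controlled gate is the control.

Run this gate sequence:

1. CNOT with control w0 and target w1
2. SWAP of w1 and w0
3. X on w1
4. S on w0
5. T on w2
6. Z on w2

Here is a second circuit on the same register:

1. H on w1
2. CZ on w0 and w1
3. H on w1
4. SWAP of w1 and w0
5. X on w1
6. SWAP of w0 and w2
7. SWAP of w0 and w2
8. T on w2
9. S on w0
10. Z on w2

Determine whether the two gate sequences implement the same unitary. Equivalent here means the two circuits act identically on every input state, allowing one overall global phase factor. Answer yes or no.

Yes: on every input state the two circuits agree up to one overall phase factor.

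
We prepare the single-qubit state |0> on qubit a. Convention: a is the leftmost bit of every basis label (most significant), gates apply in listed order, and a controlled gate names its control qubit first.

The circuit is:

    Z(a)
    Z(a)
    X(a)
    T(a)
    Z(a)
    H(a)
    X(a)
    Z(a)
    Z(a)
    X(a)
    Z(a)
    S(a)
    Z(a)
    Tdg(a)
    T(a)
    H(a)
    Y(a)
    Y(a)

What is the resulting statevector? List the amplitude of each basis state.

The resulting statevector has amplitude -sqrt(2)/2 on |0>, (-1 - I)*exp(I*pi/4)/2 on |1>. Key observation: steps 7-10 multiply out to the identity, so the circuit reduces to the remaining gates.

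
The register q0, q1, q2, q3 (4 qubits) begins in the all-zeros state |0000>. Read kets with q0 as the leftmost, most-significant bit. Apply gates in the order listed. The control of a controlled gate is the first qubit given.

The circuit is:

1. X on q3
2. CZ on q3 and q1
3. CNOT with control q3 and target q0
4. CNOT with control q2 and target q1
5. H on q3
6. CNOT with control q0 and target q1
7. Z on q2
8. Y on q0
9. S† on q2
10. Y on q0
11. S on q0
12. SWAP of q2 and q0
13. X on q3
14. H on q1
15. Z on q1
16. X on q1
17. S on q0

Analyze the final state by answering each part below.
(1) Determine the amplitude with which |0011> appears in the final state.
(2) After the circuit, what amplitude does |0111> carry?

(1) The final state's coefficient on |0011> equals I/2.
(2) The amplitude on |0111> is I/2.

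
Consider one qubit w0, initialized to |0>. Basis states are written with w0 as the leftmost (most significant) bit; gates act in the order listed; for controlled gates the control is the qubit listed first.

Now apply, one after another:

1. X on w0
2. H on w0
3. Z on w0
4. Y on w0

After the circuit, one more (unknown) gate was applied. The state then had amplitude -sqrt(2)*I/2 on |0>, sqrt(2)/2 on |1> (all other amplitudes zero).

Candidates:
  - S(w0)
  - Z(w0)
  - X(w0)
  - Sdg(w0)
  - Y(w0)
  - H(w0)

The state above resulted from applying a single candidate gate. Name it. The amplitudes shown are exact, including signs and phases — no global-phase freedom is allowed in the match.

It was Sdg(w0) that produced the state shown.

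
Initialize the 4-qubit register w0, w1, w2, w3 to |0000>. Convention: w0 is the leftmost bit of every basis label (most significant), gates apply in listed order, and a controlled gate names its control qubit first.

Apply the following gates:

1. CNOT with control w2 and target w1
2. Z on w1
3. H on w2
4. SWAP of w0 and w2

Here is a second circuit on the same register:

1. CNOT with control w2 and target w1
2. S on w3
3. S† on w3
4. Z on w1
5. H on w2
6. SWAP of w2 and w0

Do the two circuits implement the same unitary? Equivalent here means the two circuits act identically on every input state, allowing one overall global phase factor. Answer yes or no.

Yes: on every input state the two circuits agree up to one overall phase factor.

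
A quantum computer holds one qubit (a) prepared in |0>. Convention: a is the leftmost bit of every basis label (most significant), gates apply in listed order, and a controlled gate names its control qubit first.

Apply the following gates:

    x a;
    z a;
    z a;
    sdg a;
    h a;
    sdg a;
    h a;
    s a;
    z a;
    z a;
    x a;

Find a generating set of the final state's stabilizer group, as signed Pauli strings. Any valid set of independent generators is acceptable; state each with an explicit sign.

One valid set of independent stabilizer generators is +X (any independent generating set of the same group is equally correct).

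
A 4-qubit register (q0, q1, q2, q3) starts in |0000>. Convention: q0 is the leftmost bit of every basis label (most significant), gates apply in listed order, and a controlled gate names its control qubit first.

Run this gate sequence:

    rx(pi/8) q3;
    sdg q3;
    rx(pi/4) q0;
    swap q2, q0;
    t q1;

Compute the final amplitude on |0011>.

|0011> carries amplitude I*sqrt(2 - sqrt(2))*sin(pi/16)/2 in the final state.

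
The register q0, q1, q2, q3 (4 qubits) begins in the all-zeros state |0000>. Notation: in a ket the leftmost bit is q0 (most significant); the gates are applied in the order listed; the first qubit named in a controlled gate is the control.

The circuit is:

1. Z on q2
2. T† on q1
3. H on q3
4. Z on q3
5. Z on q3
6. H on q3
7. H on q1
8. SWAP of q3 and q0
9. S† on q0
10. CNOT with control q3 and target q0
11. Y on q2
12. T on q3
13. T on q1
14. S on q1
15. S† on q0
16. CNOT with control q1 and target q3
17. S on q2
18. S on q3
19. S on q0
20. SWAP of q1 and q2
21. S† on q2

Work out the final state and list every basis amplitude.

After the circuit, the state carries amplitude -sqrt(2)/2 on |0100>, -sqrt(2)*exp(3*I*pi/4)/2 on |0111>, and 0 on every other basis state. Key observation: gates 3-6 undo each other exactly, leaving only the rest of the circuit to track.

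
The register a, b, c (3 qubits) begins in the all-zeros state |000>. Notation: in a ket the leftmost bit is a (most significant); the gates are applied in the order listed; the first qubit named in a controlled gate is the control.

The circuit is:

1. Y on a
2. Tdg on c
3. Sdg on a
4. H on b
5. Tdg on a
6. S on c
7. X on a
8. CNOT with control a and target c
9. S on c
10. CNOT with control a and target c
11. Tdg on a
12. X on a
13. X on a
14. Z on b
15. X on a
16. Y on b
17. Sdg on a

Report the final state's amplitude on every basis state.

After the circuit, the state carries amplitude -sqrt(2)*exp(3*I*pi/4)/2 on |100>, -sqrt(2)*exp(3*I*pi/4)/2 on |110>, and 0 on every other basis state. Key observation: steps 12-13 multiply out to the identity, so the circuit reduces to the remaining gates.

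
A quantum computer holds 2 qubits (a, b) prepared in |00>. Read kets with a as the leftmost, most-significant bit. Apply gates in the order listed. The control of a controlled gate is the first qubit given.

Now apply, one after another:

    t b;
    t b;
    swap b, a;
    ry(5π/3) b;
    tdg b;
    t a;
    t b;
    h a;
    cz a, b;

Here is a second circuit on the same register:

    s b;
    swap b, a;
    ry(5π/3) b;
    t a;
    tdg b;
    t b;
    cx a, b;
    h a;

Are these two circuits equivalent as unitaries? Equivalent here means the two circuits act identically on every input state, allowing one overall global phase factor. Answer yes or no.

No: there is an input state on which the two circuits produce genuinely different outputs (not merely differing by a phase).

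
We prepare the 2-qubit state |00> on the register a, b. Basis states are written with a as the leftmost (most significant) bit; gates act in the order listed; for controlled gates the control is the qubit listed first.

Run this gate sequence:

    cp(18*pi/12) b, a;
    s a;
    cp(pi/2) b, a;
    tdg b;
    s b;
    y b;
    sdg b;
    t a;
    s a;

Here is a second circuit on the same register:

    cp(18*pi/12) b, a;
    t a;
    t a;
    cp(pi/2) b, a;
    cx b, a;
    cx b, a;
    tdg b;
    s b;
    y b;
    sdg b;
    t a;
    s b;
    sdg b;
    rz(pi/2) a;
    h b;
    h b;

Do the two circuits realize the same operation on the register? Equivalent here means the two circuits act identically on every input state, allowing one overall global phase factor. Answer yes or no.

Yes — the two circuits implement the same unitary up to a global phase.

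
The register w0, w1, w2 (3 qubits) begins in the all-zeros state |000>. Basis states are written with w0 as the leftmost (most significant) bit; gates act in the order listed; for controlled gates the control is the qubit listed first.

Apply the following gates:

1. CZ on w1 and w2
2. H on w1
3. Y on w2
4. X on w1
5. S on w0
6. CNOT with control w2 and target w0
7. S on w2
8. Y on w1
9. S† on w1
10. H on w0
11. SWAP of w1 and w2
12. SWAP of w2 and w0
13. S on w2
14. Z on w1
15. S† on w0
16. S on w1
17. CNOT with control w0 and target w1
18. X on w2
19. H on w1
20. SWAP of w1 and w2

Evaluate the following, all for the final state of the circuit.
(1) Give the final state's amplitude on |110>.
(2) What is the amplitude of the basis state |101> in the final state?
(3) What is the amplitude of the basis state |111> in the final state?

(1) |110> carries amplitude sqrt(2)/4 in the final state.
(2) The amplitude on |101> is -sqrt(2)*I/4.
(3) The final state's coefficient on |111> equals sqrt(2)/4.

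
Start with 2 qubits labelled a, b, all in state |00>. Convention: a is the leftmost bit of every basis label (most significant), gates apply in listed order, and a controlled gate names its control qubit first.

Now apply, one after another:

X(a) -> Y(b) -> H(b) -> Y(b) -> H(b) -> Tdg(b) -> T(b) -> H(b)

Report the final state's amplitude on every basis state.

The resulting statevector has amplitude 0 on |00>, 0 on |01>, -sqrt(2)/2 on |10>, -sqrt(2)/2 on |11>. Key observation: the block from step 5 through step 8 cancels to the identity and can be dropped.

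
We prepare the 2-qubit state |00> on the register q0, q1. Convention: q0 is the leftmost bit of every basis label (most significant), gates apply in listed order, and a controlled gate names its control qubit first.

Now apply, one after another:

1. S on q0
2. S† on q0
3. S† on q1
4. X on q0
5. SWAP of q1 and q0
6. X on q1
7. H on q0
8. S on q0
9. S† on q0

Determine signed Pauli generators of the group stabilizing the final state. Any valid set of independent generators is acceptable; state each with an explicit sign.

One valid set of independent stabilizer generators is +XI, +IZ (any independent generating set of the same group is equally correct).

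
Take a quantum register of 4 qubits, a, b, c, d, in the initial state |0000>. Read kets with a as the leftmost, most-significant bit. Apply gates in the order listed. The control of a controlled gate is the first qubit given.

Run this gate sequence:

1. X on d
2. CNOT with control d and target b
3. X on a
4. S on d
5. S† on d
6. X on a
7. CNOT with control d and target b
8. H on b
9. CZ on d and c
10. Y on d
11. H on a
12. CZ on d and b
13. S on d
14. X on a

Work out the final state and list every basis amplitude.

The final amplitudes are -I/2 on |0000>, -I/2 on |0100>, -I/2 on |1000>, -I/2 on |1100>, and 0 on every other basis state. Key observation: the block from step 2 through step 7 cancels to the identity and can be dropped.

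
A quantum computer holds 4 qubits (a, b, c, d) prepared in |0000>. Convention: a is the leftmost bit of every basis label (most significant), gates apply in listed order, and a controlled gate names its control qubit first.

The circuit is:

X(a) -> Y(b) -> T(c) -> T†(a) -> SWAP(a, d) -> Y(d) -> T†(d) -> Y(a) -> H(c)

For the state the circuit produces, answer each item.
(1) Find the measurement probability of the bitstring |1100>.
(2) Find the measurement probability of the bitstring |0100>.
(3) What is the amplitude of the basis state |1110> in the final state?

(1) The probability of measuring |1100> is 1/2.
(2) The probability of measuring |0100> is 0.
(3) The final state's coefficient on |1110> equals sqrt(2)*exp(I*pi/4)/2.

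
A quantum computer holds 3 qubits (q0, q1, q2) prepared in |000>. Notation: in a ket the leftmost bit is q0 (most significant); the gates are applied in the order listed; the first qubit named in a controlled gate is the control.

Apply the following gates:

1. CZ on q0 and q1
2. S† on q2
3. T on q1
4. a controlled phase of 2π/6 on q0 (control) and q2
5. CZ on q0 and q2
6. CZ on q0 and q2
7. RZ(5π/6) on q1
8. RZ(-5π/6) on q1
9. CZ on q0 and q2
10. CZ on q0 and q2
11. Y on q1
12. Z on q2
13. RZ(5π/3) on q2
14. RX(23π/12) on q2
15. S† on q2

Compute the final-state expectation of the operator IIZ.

The observable IIZ averages to sqrt(2)/4 + sqrt(6)/4.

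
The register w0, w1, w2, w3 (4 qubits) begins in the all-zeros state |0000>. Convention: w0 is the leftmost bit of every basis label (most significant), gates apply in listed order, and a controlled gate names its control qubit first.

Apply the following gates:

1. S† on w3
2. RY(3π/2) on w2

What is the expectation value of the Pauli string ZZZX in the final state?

The observable ZZZX averages to 0.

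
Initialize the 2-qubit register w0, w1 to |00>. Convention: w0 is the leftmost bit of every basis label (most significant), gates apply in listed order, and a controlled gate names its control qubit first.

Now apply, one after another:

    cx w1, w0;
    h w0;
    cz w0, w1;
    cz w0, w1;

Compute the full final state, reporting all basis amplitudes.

After the circuit, the state carries amplitude sqrt(2)/2 on |00>, 0 on |01>, sqrt(2)/2 on |10>, 0 on |11>. Key observation: the block from step 3 through step 4 cancels to the identity and can be dropped.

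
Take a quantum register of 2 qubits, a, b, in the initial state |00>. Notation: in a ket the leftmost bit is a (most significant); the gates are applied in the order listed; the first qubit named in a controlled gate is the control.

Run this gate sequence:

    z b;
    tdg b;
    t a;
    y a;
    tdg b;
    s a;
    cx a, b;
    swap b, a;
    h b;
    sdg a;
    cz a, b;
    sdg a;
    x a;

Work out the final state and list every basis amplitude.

The resulting statevector has amplitude sqrt(2)/2 on |00>, sqrt(2)/2 on |01>, 0 on |10>, 0 on |11>.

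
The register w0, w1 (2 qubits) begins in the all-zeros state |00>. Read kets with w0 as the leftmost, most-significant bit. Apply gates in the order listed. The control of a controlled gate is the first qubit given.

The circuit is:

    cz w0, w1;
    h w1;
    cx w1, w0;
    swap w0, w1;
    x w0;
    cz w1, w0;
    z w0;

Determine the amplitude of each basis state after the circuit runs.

The final amplitudes are 0 on |00>, sqrt(2)/2 on |01>, -sqrt(2)/2 on |10>, 0 on |11>.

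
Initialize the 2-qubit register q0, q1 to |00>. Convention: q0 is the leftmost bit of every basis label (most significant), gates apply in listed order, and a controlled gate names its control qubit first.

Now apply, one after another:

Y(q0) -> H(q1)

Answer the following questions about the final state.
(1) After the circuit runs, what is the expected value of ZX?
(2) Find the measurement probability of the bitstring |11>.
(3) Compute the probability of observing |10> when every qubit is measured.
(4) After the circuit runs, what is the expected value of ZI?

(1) In the final state, ZX has expectation -1.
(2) The probability of measuring |11> is 1/2.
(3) The probability of measuring |10> is 1/2.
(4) In the final state, ZI has expectation -1.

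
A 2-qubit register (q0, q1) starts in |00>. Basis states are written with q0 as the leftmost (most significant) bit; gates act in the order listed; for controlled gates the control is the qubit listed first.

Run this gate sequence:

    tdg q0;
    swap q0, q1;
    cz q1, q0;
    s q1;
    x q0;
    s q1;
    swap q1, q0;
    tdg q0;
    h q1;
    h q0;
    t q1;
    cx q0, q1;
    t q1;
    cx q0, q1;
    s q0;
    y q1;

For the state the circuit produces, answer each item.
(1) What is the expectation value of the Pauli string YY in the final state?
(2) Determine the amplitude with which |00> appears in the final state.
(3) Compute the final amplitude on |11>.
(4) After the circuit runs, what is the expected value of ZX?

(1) In the final state, YY has expectation -sqrt(2)/2.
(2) The final state's coefficient on |00> equals -1/2.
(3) The amplitude on |11> is -exp(I*pi/4)/2.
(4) The observable ZX averages to -1/2.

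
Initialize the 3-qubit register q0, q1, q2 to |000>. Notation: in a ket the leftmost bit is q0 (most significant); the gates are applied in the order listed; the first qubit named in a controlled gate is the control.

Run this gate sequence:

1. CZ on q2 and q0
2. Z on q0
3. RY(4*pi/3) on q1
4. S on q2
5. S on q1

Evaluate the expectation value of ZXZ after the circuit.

In the final state, ZXZ has expectation 0.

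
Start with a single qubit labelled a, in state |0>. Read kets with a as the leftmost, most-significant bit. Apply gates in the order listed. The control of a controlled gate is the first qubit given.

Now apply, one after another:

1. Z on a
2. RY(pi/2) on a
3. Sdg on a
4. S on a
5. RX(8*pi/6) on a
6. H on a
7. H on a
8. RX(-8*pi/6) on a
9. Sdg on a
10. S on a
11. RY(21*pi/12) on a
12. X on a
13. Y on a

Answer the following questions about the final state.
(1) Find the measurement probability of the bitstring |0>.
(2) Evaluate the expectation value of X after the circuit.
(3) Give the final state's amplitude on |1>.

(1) A full measurement returns |0> with probability sqrt(2)/4 + 1/2. Key observation: steps 3-10 multiply out to the identity, so the circuit reduces to the remaining gates.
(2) The expectation value of X is -sqrt(2)/2.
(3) The amplitude on |1> is -sqrt(2)*I*sqrt(sqrt(2) + 2)/4 + sqrt(2)*I*sqrt(2 - sqrt(2))/4.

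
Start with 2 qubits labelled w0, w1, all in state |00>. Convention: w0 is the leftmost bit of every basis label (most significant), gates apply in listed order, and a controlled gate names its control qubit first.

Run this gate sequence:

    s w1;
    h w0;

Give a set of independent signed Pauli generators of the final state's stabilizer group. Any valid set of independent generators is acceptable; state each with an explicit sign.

One valid set of independent stabilizer generators is +XI, +IZ (any independent generating set of the same group is equally correct).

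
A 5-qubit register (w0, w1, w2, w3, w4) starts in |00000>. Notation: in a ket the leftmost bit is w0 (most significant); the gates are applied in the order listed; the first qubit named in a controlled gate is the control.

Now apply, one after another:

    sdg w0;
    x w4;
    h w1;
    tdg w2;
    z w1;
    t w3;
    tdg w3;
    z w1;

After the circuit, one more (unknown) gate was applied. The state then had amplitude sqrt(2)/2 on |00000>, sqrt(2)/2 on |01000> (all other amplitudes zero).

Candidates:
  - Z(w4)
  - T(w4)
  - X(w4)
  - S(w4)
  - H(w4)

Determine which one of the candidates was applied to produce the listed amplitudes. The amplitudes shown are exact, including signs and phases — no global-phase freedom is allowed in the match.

The unique candidate consistent with the amplitudes is X(w4). Key observation: steps 5-8 multiply out to the identity, so the circuit reduces to the remaining gates.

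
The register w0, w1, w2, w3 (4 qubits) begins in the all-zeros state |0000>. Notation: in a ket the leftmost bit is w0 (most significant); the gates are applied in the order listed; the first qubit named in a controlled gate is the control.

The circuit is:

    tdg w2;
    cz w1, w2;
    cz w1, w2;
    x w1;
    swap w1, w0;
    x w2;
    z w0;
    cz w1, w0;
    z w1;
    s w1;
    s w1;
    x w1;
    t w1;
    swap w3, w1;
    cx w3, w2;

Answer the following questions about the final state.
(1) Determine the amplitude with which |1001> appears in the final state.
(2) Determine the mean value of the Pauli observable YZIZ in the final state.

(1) The amplitude on |1001> is -exp(I*pi/4). Key observation: steps 2-3 multiply out to the identity, so the circuit reduces to the remaining gates.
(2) In the final state, YZIZ has expectation 0.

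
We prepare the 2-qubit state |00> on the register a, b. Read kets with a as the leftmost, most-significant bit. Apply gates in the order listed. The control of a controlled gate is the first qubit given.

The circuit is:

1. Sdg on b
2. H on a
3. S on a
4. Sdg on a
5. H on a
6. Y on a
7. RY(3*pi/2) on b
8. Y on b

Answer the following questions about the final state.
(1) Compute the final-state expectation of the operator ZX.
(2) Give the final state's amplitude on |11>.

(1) In the final state, ZX has expectation -1.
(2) The amplitude on |11> is sqrt(2)/2.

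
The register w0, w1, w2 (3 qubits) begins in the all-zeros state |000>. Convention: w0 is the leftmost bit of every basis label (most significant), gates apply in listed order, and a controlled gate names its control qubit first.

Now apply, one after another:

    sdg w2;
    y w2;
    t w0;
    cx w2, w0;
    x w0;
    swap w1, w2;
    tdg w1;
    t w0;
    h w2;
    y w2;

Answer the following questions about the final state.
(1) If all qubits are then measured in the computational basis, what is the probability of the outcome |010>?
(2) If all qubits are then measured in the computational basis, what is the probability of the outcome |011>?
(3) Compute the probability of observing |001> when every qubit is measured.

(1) Outcome |010> occurs with probability 1/2.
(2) The probability of measuring |011> is 1/2.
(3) Outcome |001> occurs with probability 0.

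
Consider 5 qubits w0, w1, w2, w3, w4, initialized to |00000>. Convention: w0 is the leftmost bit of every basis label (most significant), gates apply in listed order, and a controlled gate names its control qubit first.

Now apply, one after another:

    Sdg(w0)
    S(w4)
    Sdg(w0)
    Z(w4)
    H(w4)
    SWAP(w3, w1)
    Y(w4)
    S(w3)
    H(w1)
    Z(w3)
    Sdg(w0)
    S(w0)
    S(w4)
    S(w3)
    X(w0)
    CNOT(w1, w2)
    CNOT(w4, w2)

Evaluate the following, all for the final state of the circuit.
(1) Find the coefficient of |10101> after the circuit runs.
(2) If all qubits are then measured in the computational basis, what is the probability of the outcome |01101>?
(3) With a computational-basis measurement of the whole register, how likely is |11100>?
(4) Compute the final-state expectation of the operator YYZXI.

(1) The final state's coefficient on |10101> equals -1/2.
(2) Outcome |01101> occurs with probability 0.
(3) Outcome |11100> occurs with probability 1/4.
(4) In the final state, YYZXI has expectation 0.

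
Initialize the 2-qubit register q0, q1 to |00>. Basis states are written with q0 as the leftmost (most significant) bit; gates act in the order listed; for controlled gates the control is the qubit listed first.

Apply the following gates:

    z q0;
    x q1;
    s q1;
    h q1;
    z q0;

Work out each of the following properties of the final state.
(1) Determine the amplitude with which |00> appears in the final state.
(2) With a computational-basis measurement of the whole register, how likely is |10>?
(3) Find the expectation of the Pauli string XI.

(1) The final state's coefficient on |00> equals sqrt(2)*I/2.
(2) The probability of measuring |10> is 0.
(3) The observable XI averages to 0.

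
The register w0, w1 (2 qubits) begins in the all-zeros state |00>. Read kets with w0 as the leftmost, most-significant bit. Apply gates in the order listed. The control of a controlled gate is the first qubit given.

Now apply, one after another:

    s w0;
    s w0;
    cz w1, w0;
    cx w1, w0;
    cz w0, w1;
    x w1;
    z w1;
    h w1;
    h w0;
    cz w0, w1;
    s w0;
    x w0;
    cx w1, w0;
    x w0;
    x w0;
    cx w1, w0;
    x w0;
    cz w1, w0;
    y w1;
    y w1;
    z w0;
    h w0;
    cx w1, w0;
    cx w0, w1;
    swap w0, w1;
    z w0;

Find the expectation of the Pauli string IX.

The expectation value of IX is -1. Key observation: gates 12-17 undo each other exactly, leaving only the rest of the circuit to track.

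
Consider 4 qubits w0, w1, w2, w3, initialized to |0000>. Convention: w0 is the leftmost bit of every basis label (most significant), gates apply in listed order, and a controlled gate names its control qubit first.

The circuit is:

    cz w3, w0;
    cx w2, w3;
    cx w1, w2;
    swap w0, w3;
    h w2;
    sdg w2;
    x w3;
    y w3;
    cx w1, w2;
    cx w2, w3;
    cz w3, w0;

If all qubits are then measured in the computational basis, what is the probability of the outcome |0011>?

The probability of measuring |0011> is 1/2.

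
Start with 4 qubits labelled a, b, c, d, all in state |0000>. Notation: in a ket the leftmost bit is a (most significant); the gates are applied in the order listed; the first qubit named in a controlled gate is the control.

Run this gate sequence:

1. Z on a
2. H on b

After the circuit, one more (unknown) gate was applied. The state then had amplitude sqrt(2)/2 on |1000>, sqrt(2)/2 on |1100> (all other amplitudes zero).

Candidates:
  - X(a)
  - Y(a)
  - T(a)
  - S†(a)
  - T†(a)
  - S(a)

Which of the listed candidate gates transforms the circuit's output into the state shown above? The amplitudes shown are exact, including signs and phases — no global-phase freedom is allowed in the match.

The unique candidate consistent with the amplitudes is X(a).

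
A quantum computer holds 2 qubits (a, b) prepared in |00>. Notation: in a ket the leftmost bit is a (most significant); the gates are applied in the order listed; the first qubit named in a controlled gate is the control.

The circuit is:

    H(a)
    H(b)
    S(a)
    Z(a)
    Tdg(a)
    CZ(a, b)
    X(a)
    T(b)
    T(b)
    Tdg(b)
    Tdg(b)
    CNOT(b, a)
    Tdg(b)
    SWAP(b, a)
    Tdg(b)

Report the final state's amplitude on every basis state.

The final amplitudes are -exp(I*pi/4)/2 on |00>, -exp(3*I*pi/4)/2 on |01>, -exp(3*I*pi/4)/2 on |10>, -exp(3*I*pi/4)/2 on |11>.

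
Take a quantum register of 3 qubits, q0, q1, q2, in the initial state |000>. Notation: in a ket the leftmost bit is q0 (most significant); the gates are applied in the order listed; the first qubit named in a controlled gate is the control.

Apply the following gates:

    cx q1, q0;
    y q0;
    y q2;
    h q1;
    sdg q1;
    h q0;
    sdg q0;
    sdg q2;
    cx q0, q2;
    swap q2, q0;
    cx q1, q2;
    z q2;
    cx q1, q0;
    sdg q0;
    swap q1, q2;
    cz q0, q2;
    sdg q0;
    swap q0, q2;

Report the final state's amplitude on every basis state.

The final amplitudes are 0 on |000>, -I/2 on |001>, 1/2 on |010>, 0 on |011>, 0 on |100>, I/2 on |101>, -1/2 on |110>, 0 on |111>.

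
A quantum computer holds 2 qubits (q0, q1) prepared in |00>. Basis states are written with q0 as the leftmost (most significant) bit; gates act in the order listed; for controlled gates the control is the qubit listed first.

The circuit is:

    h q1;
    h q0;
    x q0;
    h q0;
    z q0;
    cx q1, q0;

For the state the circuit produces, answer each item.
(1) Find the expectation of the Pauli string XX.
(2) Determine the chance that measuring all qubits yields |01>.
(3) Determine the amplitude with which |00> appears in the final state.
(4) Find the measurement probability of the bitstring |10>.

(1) In the final state, XX has expectation 1. Key observation: steps 2-5 multiply out to the identity, so the circuit reduces to the remaining gates.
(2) Outcome |01> occurs with probability 0.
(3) The amplitude on |00> is sqrt(2)/2.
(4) Outcome |10> occurs with probability 0.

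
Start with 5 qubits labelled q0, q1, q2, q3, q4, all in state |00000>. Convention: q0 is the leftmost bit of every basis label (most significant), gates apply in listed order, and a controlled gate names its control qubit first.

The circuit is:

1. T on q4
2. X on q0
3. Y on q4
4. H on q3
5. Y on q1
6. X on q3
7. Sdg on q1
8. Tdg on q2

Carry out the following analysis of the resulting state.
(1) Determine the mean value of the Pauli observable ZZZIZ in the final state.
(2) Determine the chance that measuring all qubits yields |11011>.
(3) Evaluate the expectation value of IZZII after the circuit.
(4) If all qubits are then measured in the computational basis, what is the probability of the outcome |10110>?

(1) In the final state, ZZZIZ has expectation -1.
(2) A full measurement returns |11011> with probability 1/2.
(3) In the final state, IZZII has expectation -1.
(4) Outcome |10110> occurs with probability 0.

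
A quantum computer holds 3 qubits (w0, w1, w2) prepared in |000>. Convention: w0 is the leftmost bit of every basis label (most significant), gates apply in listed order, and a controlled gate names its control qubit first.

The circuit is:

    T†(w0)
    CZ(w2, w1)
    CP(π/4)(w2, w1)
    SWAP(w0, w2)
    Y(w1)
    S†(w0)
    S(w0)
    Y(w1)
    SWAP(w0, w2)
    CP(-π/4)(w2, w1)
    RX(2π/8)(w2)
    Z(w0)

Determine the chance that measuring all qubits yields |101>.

Outcome |101> occurs with probability 0. Key observation: the block from step 3 through step 10 cancels to the identity and can be dropped.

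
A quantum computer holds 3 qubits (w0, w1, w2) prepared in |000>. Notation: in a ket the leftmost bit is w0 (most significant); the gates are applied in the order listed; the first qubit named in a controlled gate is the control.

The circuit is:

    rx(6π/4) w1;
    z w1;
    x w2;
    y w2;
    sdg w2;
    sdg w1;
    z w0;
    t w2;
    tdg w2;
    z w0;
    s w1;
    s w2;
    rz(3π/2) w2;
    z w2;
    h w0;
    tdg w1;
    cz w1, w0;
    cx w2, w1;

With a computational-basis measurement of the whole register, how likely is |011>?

Outcome |011> occurs with probability 0.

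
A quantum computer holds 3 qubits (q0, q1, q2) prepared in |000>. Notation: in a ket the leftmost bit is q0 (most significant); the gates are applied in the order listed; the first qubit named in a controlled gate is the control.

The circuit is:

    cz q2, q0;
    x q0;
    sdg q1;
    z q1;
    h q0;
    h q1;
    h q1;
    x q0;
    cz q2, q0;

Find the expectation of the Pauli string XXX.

The expectation value of XXX is 0.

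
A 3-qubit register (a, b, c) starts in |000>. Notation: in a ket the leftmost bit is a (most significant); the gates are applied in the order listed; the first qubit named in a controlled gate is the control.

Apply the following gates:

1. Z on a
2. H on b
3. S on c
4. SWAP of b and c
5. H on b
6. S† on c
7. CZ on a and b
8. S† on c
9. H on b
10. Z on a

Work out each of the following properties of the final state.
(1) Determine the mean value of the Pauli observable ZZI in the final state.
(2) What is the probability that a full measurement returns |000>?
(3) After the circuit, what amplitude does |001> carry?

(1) In the final state, ZZI has expectation 1.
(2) The probability of measuring |000> is 1/2.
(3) The amplitude on |001> is -sqrt(2)/2.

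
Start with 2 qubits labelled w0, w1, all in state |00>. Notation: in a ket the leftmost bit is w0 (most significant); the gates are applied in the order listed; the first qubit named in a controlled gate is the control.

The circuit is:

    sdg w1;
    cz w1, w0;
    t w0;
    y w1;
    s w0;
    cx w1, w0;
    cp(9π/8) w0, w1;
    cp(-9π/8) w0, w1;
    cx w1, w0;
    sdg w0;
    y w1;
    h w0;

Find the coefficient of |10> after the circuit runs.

The amplitude on |10> is sqrt(2)/2. Key observation: gates 4-11 undo each other exactly, leaving only the rest of the circuit to track.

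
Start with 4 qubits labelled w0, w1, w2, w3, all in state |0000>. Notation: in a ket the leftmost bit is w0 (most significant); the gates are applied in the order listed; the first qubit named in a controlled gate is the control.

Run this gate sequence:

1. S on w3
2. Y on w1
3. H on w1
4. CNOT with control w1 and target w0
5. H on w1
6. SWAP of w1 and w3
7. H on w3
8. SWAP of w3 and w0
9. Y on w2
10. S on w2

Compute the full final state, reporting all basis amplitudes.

The final amplitudes are -sqrt(2)*I/2 on |0010>, sqrt(2)*I/2 on |1011>, and 0 on every other basis state.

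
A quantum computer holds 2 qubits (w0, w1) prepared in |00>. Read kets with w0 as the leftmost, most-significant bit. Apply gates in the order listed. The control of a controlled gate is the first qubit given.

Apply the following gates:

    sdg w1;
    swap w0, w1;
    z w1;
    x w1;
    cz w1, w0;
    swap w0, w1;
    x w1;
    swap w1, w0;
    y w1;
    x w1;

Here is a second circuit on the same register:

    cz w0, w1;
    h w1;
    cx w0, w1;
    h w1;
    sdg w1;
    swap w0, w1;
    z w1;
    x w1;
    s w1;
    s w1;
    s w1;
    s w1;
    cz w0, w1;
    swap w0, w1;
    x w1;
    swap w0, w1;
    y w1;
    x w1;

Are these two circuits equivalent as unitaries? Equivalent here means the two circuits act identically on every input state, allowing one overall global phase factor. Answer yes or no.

Yes: on every input state the two circuits agree up to one overall phase factor.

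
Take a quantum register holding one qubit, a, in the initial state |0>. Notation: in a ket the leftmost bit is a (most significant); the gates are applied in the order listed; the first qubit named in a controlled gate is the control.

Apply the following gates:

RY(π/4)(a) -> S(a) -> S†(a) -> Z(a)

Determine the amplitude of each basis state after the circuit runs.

The final amplitudes are sqrt(sqrt(2) + 2)/2 on |0>, -sqrt(2 - sqrt(2))/2 on |1>. Key observation: steps 2-3 multiply out to the identity, so the circuit reduces to the remaining gates.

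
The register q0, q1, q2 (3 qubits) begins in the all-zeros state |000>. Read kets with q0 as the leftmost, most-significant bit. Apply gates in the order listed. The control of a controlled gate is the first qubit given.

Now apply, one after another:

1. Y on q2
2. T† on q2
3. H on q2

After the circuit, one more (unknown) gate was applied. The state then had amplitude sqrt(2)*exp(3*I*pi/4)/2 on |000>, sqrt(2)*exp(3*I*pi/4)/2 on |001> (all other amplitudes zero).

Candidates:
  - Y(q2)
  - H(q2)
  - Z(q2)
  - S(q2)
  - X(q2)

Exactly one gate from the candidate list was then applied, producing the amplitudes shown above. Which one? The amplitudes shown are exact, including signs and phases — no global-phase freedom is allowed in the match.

The applied gate was Y(q2).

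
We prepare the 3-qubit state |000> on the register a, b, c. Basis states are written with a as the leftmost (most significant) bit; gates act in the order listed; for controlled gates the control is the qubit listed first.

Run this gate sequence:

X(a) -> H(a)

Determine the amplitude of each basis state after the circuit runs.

The resulting statevector has amplitude sqrt(2)/2 on |000>, -sqrt(2)/2 on |100>, and 0 on every other basis state.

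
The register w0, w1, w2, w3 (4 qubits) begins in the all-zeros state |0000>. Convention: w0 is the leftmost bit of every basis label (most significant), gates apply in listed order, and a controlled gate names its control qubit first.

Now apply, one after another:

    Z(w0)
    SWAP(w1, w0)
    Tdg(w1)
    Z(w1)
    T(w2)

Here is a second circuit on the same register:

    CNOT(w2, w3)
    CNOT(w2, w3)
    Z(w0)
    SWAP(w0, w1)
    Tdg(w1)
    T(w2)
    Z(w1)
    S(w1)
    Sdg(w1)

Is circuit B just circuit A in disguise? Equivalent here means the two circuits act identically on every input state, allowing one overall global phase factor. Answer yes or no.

Yes, they are equivalent — the unitaries differ by at most a global phase.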